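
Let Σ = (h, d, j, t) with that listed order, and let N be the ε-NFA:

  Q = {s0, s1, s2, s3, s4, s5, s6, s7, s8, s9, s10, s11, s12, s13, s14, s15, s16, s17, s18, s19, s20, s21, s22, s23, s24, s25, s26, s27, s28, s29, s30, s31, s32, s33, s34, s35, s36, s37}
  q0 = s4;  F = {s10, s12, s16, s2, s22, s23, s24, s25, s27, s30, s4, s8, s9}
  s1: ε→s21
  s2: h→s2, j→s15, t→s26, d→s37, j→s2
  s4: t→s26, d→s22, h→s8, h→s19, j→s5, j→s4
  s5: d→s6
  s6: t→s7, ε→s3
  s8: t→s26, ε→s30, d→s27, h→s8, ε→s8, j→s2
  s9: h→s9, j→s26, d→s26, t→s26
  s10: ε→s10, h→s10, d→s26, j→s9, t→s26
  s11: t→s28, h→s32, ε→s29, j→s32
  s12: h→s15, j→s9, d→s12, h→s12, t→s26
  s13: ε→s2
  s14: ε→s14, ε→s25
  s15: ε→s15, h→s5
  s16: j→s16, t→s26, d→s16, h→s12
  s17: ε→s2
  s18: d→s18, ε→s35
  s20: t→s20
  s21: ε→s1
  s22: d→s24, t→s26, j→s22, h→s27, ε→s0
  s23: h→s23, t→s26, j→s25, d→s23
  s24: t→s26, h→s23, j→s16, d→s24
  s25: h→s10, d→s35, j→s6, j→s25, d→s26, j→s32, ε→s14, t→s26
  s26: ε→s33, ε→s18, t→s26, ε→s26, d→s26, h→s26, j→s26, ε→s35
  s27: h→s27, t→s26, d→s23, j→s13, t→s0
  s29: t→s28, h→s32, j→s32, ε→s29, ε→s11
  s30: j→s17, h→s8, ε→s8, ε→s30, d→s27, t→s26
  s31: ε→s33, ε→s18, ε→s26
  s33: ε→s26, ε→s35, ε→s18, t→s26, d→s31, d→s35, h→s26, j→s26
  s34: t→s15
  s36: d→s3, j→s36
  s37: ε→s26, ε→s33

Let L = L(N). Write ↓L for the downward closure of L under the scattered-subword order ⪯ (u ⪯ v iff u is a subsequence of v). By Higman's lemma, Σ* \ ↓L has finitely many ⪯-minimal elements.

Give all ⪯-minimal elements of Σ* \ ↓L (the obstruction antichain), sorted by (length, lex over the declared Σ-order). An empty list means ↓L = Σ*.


min(Σ*\↓L) = [t, hjd, ddjhjj].

|Q|=38, |F|=13, |δ|=114 (31 ε).
min D↑ (13 st, q0=0, F={3}): 0:h→1,d→2,j→0,t→3 1:h→1,d→4,j→5,t→3 2:h→4,d→6,j→2,t→3 3:h→3,d→3,j→3,t→3 4:h→4,d→7,j→5,t→3 5:h→5,d→3,j→5,t→3 6:h→7,d→6,j→8,t→3 7:h→7,d→7,j→9,t→3 8:h→10,d→8,j→8,t→3 9:h→11,d→3,j→9,t→3 10:h→10,d→10,j→12,t→3 11:h→11,d→3,j→12,t→3 12:h→12,d→3,j→3,t→3 (ε-aug+det+¬).
't': run [30, 7] end={s0,s18,s26,s31,s33,s35,s7} — reject; 1/1 del acc.
'hjd': run [30, 26, 19, 9] end={s18,s26,s3,s31,s33,s35,s37,s6,s7} rej; 3/3 single-dels accept.
'ddjhjj': N↓-sim [30, 25, 20, 17, 13, 6, 5] end={s18,s26,s31,s33,s35} rej; 6/6 single-dels accept.
3 obstructions.


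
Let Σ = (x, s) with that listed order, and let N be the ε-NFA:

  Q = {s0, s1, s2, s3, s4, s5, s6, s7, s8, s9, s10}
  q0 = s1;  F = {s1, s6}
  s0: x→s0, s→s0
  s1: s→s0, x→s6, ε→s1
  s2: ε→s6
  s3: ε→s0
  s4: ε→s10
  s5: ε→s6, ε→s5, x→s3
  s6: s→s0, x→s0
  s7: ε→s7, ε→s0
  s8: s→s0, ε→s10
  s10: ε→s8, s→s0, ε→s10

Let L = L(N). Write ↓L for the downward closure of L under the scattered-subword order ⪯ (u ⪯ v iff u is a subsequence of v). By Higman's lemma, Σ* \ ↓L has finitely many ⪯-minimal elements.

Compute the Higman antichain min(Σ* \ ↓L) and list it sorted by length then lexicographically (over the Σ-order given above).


min(Σ*\↓L) = [s, xx].

|Q|=11, |F|=2, |δ|=20 (11 ε).
min D↑ (3 st, q0=0, F={2}): 0:x→1,s→2 1:x→2,s→2 2:x→2,s→2.
's': |S_i|=[3, 1] end={s0} rej; 1/1 deletions ∈↓L.
'xx': N↓-sim [3, 2, 1] end={s0} rej; 2/2 single-dels accept.
2 minimals (antichain).


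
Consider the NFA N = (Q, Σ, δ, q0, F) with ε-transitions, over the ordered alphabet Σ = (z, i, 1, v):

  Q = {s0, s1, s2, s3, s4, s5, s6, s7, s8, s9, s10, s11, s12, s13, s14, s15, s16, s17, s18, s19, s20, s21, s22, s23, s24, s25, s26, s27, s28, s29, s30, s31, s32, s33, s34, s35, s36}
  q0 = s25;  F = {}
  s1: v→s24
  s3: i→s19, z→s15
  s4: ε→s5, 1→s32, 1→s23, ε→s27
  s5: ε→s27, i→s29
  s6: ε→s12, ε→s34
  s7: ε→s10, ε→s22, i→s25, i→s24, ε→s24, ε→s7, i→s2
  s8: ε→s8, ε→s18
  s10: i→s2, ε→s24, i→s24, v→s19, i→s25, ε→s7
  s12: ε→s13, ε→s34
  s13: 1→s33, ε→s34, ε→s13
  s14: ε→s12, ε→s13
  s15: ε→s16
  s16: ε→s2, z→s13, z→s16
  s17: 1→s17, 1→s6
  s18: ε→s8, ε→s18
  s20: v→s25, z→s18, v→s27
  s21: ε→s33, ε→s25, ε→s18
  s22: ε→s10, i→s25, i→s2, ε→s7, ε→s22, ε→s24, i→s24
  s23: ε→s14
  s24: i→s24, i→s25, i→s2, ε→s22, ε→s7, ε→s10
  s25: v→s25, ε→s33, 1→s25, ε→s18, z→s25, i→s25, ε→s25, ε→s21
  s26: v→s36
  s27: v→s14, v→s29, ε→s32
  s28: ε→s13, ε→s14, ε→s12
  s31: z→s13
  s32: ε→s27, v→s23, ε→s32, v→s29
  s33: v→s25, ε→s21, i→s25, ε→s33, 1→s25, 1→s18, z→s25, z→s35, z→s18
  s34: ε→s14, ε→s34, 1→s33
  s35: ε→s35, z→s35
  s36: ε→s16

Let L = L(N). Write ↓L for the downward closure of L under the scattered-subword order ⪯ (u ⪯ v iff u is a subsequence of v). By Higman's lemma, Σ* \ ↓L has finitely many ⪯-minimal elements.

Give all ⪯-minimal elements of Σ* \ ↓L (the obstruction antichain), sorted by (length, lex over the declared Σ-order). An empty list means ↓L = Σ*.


|Q|=37, |F|=0, |δ|=96 (50 ε).
min D↑ (1 st, q0=0, F={0}): 0:z→0,i→0,1→0,v→0 (ε-aug+det+¬).
ε ∈ L(D↑) — L = ∅.

min(Σ*\↓L) = [ε].


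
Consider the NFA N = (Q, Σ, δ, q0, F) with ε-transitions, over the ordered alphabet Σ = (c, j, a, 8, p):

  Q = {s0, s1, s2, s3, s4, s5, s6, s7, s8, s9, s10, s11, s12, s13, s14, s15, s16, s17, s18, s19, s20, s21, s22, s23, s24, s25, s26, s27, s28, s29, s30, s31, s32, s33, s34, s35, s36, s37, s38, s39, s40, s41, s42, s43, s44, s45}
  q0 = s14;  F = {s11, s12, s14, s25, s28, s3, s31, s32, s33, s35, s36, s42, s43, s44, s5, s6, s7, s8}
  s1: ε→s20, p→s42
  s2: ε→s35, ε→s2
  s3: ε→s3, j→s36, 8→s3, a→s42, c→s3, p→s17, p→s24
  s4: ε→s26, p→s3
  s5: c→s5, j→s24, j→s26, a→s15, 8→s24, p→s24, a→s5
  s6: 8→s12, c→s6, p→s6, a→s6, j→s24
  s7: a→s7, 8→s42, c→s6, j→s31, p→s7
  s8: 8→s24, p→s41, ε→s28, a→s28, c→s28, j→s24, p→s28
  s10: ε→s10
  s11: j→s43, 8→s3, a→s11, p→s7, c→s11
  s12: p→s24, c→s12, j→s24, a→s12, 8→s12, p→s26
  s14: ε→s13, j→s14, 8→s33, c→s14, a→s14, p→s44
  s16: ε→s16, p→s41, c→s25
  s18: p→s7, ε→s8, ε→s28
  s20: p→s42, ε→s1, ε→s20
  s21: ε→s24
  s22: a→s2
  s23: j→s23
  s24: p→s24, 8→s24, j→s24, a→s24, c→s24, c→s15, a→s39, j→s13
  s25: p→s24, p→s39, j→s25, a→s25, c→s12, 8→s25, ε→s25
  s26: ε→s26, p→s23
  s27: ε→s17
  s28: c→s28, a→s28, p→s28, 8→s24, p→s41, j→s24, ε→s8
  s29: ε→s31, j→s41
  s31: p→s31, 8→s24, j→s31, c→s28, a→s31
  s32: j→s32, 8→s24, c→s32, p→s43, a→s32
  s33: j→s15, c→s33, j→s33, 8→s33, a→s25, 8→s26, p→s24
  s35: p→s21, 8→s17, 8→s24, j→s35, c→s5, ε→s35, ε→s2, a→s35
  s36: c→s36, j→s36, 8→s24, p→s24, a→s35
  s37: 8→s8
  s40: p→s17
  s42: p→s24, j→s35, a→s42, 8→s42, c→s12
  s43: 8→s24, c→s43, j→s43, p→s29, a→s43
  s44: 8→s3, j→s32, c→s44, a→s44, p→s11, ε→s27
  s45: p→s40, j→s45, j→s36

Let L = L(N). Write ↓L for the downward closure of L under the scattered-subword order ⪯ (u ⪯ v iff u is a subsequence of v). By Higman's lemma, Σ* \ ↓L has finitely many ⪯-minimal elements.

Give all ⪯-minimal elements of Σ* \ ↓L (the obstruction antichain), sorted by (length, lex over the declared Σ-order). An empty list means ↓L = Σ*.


Antichain: [8p, pj8, 8acj, pppcj].

|Q|=46, |F|=18, |δ|=145 (22 ε).
min D↑ (18 st, q0=0, F={4}): 0:c→0,j→0,a→0,8→1,p→2 1:c→1,j→1,a→3,8→1,p→4 2:c→2,j→5,a→2,8→6,p→7 3:c→8,j→3,a→3,8→3,p→4 4:c→4,j→4,a→4,8→4,p→4 5:c→5,j→5,a→5,8→4,p→9 6:c→6,j→10,a→11,8→6,p→4 7:c→7,j→9,a→7,8→6,p→12 8:c→8,j→4,a→8,8→8,p→4 9:c→9,j→9,a→9,8→4,p→13 10:c→10,j→10,a→14,8→4,p→4 11:c→8,j→14,a→11,8→11,p→4 12:c→15,j→13,a→12,8→11,p→12 13:c→16,j→13,a→13,8→4,p→13 14:c→17,j→14,a→14,8→4,p→4 15:c→15,j→4,a→15,8→8,p→15 16:c→16,j→4,a→16,8→4,p→16 17:c→17,j→4,a→17,8→4,p→4.
'8p': |S_i|=[30, 17, 8] end={s13,s15,s17,s21,s23,s24,s26,s39} ∉↓L; 2/2 deletions ∈↓L.
'pj8': run [30, 27, 19, 5] end={s13,s15,s17,s24,s39} — reject; 3/3 deletions ∈↓L.
'8acj': N↓-sim [30, 17, 14, 8, 6] end={s13,s15,s23,s24,s26,s39} — reject; 4/4 single-dels accept.
'pppcj': run [30, 27, 24, 20, 12, 6] end={s13,s15,s23,s24,s26,s39} — reject; 5/5 single-dels accept.
4 minimals (antichain).


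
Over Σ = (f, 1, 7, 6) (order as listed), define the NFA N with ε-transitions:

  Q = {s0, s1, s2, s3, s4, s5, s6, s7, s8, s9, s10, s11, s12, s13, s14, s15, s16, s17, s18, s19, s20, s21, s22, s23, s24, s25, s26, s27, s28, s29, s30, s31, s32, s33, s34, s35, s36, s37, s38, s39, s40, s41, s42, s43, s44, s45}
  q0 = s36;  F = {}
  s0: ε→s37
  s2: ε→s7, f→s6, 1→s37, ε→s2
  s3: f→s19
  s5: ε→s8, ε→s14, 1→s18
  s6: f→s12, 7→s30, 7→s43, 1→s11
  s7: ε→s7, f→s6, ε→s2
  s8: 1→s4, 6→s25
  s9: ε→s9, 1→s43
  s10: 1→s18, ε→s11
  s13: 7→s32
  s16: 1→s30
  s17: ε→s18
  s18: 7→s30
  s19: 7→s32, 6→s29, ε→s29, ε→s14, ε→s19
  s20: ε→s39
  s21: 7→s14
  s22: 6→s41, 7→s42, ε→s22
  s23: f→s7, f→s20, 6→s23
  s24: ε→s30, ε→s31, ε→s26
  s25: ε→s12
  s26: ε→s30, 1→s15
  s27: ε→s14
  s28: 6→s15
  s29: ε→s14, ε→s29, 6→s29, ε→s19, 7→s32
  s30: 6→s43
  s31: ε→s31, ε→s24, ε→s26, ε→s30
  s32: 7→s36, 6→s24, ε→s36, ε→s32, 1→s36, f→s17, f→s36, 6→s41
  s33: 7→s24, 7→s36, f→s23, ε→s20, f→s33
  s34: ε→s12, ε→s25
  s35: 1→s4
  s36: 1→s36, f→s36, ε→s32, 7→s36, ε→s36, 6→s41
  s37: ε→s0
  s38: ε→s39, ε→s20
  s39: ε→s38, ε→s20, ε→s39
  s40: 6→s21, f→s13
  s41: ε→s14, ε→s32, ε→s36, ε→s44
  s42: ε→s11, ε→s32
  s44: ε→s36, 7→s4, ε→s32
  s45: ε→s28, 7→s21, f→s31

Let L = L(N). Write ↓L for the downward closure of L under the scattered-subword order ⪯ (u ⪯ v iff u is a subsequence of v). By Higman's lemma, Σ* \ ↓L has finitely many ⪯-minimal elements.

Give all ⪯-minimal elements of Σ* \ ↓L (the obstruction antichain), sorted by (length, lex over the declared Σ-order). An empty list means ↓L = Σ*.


A = [ε].

|Q|=46, |F|=0, |δ|=99 (50 ε).
min D↑ (1 st, q0=0, F={0}): 0:f→0,1→0,7→0,6→0 (ε-aug+det+¬).
ε ∈ L(D↑) ⇒ ↓L = ∅.


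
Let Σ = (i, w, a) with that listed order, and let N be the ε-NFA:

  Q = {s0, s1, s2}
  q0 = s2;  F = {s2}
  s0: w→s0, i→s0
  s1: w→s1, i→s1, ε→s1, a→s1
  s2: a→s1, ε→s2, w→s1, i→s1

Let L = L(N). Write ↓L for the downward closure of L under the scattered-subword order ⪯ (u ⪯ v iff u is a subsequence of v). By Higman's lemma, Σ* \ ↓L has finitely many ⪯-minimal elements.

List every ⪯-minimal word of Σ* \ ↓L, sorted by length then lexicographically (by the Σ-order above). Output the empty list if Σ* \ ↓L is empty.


|Q|=3, |F|=1, |δ|=10 (2 ε).
min D↑ (2 st, q0=0, F={1}): 0:i→1,w→1,a→1 1:i→1,w→1,a→1.
'i': run [2, 1] end={s1} rej; 1/1 single-dels accept.
'w': N↓-sim [2, 1] end={s1} — reject; 1/1 single-dels accept.
'a': run [2, 1] end={s1} rej; 1/1 del acc.
3 obstructions.

Antichain: [i, w, a].


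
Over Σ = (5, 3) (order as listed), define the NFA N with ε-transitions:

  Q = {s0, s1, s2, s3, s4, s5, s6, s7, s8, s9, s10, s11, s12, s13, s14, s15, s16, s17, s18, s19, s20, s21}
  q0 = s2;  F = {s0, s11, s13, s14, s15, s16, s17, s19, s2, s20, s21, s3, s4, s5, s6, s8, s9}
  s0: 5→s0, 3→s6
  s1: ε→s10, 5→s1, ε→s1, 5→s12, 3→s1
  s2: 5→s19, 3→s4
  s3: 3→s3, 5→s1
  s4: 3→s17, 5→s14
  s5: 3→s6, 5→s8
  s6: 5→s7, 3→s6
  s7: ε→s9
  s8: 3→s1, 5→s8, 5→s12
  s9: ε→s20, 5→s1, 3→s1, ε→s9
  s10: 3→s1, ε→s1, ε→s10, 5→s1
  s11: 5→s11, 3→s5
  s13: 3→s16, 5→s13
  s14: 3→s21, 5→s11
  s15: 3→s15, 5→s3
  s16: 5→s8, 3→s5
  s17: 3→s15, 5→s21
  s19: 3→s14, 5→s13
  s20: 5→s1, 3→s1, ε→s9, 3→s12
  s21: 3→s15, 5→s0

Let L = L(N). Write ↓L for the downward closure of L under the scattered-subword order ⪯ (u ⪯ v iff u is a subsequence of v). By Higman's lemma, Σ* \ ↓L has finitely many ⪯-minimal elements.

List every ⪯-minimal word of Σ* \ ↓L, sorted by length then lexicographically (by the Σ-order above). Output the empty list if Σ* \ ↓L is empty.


|Q|=22, |F|=17, |δ|=49 (8 ε).
min D↑ (17 st, q0=0, F={14}): 0:5→1,3→2 1:5→3,3→4 2:5→4,3→5 3:5→3,3→6 4:5→7,3→8 5:5→8,3→9 6:5→10,3→11 7:5→7,3→11 8:5→12,3→9 9:5→13,3→9 10:5→10,3→14 11:5→10,3→15 12:5→12,3→15 13:5→14,3→13 14:5→14,3→14 15:5→16,3→15 16:5→14,3→14 (ε-aug+det+¬).
'55353': run [21, 18, 14, 11, 7, 3] end={s1,s10,s12} rej; 5/5 del acc.
'33355': run [21, 18, 14, 9, 7, 3] end={s1,s10,s12} rej; 5/5 deletions ∈↓L.
2 obstructions.

A = [55353, 33355].


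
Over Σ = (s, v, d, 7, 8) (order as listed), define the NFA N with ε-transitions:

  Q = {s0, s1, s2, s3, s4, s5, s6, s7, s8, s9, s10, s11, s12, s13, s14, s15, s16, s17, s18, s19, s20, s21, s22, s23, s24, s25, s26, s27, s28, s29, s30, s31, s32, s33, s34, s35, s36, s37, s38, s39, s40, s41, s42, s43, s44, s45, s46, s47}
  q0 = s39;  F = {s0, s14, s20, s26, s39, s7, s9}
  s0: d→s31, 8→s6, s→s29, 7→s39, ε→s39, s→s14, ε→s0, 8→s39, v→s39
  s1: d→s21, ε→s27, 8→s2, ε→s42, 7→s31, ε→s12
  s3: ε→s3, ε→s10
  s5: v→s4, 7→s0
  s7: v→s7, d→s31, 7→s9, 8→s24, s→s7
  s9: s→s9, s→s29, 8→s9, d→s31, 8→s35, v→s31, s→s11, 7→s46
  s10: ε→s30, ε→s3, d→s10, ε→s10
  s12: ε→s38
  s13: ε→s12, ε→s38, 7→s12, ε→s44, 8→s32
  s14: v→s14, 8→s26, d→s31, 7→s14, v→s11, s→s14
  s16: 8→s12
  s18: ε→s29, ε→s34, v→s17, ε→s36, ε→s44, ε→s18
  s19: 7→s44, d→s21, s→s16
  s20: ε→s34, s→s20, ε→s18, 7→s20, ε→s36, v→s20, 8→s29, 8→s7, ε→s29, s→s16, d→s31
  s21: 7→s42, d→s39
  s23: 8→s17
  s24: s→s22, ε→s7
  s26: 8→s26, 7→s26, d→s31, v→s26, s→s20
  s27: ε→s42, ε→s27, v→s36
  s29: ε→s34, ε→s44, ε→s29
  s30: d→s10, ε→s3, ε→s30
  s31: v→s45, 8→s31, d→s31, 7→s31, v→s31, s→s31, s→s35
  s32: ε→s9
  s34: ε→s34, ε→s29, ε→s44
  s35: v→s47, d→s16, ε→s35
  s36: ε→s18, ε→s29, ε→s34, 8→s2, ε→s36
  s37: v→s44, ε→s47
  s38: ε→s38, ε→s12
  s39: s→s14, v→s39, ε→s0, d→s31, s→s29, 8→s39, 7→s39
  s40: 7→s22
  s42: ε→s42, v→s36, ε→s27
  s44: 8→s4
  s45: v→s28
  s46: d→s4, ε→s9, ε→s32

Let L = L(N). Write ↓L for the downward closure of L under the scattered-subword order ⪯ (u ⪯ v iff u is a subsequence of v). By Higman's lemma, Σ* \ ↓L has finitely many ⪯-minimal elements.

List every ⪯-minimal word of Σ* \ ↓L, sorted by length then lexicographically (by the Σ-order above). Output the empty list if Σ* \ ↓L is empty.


min(Σ*\↓L) = [d, s8s87v].

|Q|=48, |F|=7, |δ|=127 (48 ε).
min D↑ (7 st, q0=0, F={2}): 0:s→1,v→0,d→2,7→0,8→0 1:s→1,v→1,d→2,7→1,8→3 2:s→2,v→2,d→2,7→2,8→2 3:s→4,v→3,d→2,7→3,8→3 4:s→4,v→4,d→2,7→4,8→5 5:s→5,v→5,d→2,7→6,8→5 6:s→6,v→2,d→2,7→6,8→6.
'd': |S_i|=[29, 9] end={s12,s16,s28,s31,s35,s38,s4,s45,s47} — reject; 1/1 deletions ∈↓L.
's8s87v': N↓-sim [29, 26, 25, 24, 20, 16, 8] end={s12,s16,s28,s31,s35,s38,s45,s47} — reject; 6/6 single-dels accept.
2 minimals (antichain).


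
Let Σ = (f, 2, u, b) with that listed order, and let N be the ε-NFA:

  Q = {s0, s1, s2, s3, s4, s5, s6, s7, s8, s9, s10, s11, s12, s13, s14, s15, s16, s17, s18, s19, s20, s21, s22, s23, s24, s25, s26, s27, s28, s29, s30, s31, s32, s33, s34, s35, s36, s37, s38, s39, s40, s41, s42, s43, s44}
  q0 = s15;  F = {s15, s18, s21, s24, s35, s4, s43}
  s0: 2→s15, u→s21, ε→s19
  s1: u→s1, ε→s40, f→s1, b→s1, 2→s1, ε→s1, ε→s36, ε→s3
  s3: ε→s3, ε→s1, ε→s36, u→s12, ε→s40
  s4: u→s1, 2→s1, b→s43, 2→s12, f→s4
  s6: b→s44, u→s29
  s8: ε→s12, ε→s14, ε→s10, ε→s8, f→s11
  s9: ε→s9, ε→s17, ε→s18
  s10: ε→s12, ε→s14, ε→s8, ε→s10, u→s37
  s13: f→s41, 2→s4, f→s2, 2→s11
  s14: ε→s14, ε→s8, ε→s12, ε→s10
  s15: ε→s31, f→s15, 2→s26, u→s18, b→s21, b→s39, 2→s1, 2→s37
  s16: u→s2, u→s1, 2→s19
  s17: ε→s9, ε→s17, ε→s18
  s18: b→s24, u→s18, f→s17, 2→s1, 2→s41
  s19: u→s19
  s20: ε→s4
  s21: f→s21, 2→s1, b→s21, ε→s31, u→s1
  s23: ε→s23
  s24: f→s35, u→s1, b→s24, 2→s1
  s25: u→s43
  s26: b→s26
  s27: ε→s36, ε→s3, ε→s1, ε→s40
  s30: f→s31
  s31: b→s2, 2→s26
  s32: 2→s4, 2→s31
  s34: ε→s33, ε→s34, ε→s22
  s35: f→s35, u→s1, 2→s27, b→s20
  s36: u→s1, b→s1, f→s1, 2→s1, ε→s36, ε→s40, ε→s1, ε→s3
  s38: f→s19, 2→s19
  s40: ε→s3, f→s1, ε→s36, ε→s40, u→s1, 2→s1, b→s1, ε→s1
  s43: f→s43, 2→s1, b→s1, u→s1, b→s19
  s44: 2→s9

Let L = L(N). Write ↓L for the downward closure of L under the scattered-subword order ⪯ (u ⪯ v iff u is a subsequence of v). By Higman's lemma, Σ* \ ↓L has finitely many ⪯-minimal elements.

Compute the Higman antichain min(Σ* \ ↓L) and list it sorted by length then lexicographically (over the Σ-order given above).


min(Σ*\↓L) = [2, bu, ubfbbb].

|Q|=45, |F|=7, |δ|=117 (46 ε).
min D↑ (8 st, q0=0, F={1}): 0:f→0,2→1,u→2,b→3 1:f→1,2→1,u→1,b→1 2:f→2,2→1,u→2,b→4 3:f→3,2→1,u→1,b→3 4:f→5,2→1,u→1,b→4 5:f→5,2→1,u→1,b→6 6:f→6,2→1,u→1,b→7 7:f→7,2→1,u→1,b→1.
'2': N↓-sim [23, 9] end={s1,s12,s26,s27,s3,s36,s37,s40,s41} — reject; 1/1 del acc.
'bu': N↓-sim [23, 17, 6] end={s1,s12,s19,s3,s36,s40} — reject; 2/2 deletions ∈↓L.
'ubfbbb': run [23, 16, 12, 11, 9, 7, 6] end={s1,s12,s19,s3,s36,s40} — reject; 6/6 single-dels accept.
3 obstructions.


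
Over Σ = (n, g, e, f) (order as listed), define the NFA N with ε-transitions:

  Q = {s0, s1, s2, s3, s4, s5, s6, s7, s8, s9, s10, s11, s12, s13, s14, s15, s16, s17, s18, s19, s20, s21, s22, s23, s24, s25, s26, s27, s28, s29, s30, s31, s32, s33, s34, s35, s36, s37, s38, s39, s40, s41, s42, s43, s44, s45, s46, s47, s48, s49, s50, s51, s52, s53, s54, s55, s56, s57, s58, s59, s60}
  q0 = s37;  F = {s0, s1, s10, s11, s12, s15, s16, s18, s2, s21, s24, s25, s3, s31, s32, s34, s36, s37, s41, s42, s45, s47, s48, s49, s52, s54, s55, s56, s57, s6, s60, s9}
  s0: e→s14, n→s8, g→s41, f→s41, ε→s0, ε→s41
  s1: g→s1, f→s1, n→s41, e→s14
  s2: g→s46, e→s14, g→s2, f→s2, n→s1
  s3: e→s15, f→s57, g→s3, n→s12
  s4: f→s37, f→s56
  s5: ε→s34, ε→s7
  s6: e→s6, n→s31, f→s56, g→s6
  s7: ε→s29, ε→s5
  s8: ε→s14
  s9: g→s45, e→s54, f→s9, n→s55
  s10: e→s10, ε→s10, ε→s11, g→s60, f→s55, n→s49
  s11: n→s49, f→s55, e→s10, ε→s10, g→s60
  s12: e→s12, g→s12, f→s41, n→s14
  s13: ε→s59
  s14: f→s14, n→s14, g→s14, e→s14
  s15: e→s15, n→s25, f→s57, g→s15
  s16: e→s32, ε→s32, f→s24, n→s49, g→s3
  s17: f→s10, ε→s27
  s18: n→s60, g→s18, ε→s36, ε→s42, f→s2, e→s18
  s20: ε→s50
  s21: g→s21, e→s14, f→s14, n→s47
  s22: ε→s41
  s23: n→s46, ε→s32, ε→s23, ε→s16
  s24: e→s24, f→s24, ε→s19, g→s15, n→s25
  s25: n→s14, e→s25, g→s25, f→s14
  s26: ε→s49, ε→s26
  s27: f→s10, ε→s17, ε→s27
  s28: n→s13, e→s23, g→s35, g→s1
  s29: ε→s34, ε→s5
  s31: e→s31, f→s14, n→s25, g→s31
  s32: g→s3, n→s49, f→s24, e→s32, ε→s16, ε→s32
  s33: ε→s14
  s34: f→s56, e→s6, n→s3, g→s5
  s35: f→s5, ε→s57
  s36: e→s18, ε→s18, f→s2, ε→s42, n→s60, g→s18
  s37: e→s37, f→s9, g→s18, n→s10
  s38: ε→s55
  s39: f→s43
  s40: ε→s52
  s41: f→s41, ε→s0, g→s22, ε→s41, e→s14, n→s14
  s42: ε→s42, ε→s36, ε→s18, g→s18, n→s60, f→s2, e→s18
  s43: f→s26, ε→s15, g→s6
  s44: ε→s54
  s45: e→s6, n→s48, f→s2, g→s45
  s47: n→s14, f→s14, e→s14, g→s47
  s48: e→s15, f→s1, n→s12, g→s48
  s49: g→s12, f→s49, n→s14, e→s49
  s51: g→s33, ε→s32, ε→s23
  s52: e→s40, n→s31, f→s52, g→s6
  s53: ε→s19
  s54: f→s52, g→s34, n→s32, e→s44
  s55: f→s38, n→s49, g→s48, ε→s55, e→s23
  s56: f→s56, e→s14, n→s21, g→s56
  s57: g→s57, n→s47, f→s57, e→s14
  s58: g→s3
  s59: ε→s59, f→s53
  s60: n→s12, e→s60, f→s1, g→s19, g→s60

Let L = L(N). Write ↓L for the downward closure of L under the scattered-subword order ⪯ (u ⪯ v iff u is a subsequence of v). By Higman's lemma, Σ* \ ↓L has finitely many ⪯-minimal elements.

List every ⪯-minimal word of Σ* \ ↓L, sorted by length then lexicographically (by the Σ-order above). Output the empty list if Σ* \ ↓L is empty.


|Q|=61, |F|=32, |δ|=197 (47 ε).
min D↑ (28 st, q0=0, F={10}): 0:n→1,g→2,e→0,f→3 1:n→4,g→5,e→1,f→6 2:n→5,g→2,e→2,f→7 3:n→6,g→8,e→9,f→3 4:n→10,g→11,e→4,f→4 5:n→11,g→5,e→5,f→12 6:n→4,g→13,e→14,f→6 7:n→12,g→7,e→10,f→7 8:n→13,g→8,e→15,f→7 9:n→14,g→16,e→9,f→17 10:n→10,g→10,e→10,f→10 11:n→10,g→11,e→11,f→18 12:n→18,g→12,e→10,f→12 13:n→11,g→13,e→19,f→12 14:n→4,g→20,e→14,f→21 15:n→22,g→15,e→15,f→23 16:n→20,g→16,e→15,f→23 17:n→22,g→15,e→17,f→17 18:n→10,g→18,e→10,f→18 19:n→24,g→19,e→19,f→25 20:n→11,g→20,e→19,f→25 21:n→24,g→19,e→21,f→21 22:n→24,g→22,e→22,f→10 23:n→26,g→23,e→10,f→23 24:n→10,g→24,e→24,f→10 25:n→27,g→25,e→10,f→25 26:n→27,g→26,e→10,f→10 27:n→10,g→27,e→10,f→10 [Hopcroft].
'nnn': run [44, 27, 10, 2] end={s14,s8} ∉↓L; 3/3 deletions ∈↓L.
'gfe': N↓-sim [44, 29, 12, 1] end={s14} rej; 3/3 single-dels accept.
'fgenf': |S_i|=[44, 37, 24, 14, 6, 1] end={s14} ∉↓L; 5/5 deletions ∈↓L.
'fefnf': N↓-sim [44, 37, 30, 19, 6, 1] end={s14} ∉↓L; 5/5 del acc.
4 obstructions.

min(Σ*\↓L) = [nnn, gfe, fgenf, fefnf].


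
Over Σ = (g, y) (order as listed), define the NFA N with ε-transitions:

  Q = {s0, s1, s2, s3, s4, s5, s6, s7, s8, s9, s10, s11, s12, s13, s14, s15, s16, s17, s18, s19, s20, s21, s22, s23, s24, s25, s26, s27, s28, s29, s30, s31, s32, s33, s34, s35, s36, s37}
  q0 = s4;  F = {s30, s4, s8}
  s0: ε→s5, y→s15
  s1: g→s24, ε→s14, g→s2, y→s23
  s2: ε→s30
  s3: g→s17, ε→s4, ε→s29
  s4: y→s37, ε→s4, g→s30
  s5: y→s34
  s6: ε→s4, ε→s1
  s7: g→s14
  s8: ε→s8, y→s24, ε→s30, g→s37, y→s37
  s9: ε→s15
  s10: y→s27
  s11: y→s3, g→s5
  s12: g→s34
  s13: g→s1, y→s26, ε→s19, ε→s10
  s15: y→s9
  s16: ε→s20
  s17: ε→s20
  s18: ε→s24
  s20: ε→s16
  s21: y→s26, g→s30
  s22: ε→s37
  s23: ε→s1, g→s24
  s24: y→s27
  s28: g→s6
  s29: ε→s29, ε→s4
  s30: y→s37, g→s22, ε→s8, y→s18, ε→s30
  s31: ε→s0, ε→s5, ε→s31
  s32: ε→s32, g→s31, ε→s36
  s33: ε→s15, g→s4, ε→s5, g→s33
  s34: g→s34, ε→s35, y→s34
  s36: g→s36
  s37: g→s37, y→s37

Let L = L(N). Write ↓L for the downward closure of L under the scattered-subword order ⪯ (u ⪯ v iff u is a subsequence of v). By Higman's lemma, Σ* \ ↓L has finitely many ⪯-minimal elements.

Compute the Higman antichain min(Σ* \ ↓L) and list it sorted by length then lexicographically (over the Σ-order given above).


min(Σ*\↓L) = [y, gg].

|Q|=38, |F|=3, |δ|=66 (31 ε).
min D↑ (3 st, q0=0, F={2}): 0:g→1,y→2 1:g→2,y→2 2:g→2,y→2 [Hopcroft].
'y': N↓-sim [8, 4] end={s18,s24,s27,s37} rej; 1/1 del acc.
'gg': N↓-sim [8, 7, 2] end={s22,s37} ∉↓L; 2/2 del acc.
2 obstructions.


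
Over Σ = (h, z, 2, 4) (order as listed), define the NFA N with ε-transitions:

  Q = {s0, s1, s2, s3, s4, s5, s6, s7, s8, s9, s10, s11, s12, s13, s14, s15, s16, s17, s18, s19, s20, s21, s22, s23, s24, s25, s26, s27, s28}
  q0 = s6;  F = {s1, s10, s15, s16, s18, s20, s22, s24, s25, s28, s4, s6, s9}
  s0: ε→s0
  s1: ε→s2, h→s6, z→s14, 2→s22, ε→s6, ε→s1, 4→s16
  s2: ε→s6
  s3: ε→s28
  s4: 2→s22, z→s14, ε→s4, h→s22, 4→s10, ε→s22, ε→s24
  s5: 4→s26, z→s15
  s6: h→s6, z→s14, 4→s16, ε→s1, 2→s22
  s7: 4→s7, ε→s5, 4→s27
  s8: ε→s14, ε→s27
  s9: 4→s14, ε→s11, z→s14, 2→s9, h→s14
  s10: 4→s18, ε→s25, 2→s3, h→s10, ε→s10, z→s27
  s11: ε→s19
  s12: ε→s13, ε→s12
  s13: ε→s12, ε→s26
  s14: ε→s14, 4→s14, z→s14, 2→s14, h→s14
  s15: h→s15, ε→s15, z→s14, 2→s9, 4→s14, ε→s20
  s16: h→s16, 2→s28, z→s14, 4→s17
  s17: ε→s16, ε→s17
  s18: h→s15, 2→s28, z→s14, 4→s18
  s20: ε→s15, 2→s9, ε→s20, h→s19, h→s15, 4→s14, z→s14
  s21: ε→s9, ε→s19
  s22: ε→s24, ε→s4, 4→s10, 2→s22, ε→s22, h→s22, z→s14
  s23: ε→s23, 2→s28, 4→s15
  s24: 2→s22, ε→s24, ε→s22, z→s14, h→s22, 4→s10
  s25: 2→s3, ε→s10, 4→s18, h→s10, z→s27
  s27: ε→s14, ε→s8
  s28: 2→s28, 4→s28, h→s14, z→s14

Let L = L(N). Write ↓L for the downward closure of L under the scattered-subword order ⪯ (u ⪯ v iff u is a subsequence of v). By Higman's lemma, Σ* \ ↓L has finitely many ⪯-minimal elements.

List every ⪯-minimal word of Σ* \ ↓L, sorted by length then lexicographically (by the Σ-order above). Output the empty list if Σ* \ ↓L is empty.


A = [z, 42h, 244h4].

|Q|=29, |F|=13, |δ|=102 (39 ε).
min D↑ (9 st, q0=0, F={1}): 0:h→0,z→1,2→2,4→3 1:h→1,z→1,2→1,4→1 2:h→2,z→1,2→2,4→4 3:h→3,z→1,2→5,4→3 4:h→4,z→1,2→5,4→6 5:h→1,z→1,2→5,4→5 6:h→7,z→1,2→5,4→6 7:h→7,z→1,2→8,4→1 8:h→1,z→1,2→8,4→1 [Hopcroft].
'z': run [21, 3] end={s14,s27,s8} rej; 1/1 single-dels accept.
'42h': run [21, 15, 6, 1] end={s14} rej; 3/3 del acc.
'244h4': run [21, 16, 13, 8, 6, 1] end={s14} rej; 5/5 deletions ∈↓L.
3 obstructions.


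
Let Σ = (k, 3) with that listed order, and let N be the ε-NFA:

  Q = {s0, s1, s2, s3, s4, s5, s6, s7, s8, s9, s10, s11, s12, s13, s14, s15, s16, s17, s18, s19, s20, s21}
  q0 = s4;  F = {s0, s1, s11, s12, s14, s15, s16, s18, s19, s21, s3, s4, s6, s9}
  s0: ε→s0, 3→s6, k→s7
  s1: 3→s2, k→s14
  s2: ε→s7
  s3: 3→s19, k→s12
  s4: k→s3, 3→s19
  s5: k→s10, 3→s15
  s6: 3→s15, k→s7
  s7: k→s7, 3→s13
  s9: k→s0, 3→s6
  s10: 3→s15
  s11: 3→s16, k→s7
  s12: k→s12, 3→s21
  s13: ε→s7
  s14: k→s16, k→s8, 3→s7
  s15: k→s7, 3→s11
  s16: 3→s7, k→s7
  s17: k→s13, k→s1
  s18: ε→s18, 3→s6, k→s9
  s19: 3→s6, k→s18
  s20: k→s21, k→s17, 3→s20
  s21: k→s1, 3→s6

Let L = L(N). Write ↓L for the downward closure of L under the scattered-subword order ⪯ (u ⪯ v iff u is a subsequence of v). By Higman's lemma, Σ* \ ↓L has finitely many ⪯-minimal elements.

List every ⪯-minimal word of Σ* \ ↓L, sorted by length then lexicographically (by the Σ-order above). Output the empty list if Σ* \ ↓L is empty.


|Q|=22, |F|=14, |δ|=43 (4 ε).
min D↑ (15 st, q0=0, F={8}): 0:k→1,3→2 1:k→3,3→2 2:k→4,3→5 3:k→3,3→6 4:k→7,3→5 5:k→8,3→9 6:k→10,3→5 7:k→11,3→5 8:k→8,3→8 9:k→8,3→12 10:k→13,3→8 11:k→8,3→5 12:k→8,3→14 13:k→14,3→8 14:k→8,3→8 [Hopcroft].
'33k': N↓-sim [18, 15, 7, 2] end={s13,s7} ∉↓L; 3/3 deletions ∈↓L.
'kk3k3': run [18, 17, 15, 11, 7, 3] end={s13,s2,s7} ∉↓L; 5/5 single-dels accept.
'3kkkk': |S_i|=[18, 15, 13, 10, 8, 2] end={s13,s7} ∉↓L; 5/5 single-dels accept.
'333333': |S_i|=[18, 15, 7, 5, 4, 3, 2] end={s13,s7} ∉↓L; 6/6 single-dels accept.
4 obstructions.

A = [33k, kk3k3, 3kkkk, 333333].


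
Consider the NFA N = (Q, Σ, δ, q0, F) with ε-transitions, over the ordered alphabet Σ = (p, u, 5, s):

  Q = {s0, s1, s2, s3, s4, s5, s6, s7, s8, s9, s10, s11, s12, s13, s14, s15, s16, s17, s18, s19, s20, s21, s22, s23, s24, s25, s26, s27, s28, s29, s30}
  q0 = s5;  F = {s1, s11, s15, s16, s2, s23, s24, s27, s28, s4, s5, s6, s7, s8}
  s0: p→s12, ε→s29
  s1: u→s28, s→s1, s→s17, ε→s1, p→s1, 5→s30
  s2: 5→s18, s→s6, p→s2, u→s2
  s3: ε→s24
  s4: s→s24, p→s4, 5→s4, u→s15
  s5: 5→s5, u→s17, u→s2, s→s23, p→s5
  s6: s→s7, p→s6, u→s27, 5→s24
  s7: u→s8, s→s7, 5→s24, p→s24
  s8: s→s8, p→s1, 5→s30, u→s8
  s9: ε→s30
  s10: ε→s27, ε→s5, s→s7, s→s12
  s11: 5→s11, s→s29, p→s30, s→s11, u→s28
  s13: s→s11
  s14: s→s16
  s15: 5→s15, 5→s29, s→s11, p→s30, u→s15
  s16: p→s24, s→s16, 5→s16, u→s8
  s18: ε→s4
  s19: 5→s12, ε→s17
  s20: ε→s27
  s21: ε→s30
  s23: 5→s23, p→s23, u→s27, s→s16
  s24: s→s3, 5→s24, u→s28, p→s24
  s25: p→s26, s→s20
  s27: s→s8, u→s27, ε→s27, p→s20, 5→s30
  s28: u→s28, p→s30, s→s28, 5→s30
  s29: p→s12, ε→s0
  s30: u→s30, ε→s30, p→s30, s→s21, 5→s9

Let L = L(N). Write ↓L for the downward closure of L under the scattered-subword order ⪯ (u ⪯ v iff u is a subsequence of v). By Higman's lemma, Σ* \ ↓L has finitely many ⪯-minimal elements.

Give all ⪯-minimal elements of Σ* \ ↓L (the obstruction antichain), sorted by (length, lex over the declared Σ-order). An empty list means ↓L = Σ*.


|Q|=31, |F|=14, |δ|=86 (13 ε).
min D↑ (15 st, q0=0, F={10}): 0:p→0,u→1,5→0,s→2 1:p→1,u→1,5→3,s→4 2:p→2,u→5,5→2,s→6 3:p→3,u→7,5→3,s→8 4:p→4,u→5,5→8,s→9 5:p→5,u→5,5→10,s→11 6:p→8,u→11,5→6,s→6 7:p→10,u→7,5→7,s→12 8:p→8,u→13,5→8,s→8 9:p→8,u→11,5→8,s→9 10:p→10,u→10,5→10,s→10 11:p→14,u→11,5→10,s→11 12:p→10,u→13,5→12,s→12 13:p→10,u→13,5→10,s→13 14:p→14,u→13,5→10,s→14 (ε-aug+det+¬).
'su5': run [24, 19, 9, 3] end={s21,s30,s9} ∉↓L; 3/3 single-dels accept.
'u5up': run [24, 21, 13, 9, 4] end={s12,s21,s30,s9} — reject; 4/4 single-dels accept.
'sspup': run [24, 19, 15, 9, 4, 3] end={s21,s30,s9} — reject; 5/5 single-dels accept.
3 minimals (antichain).

min(Σ*\↓L) = [su5, u5up, sspup].


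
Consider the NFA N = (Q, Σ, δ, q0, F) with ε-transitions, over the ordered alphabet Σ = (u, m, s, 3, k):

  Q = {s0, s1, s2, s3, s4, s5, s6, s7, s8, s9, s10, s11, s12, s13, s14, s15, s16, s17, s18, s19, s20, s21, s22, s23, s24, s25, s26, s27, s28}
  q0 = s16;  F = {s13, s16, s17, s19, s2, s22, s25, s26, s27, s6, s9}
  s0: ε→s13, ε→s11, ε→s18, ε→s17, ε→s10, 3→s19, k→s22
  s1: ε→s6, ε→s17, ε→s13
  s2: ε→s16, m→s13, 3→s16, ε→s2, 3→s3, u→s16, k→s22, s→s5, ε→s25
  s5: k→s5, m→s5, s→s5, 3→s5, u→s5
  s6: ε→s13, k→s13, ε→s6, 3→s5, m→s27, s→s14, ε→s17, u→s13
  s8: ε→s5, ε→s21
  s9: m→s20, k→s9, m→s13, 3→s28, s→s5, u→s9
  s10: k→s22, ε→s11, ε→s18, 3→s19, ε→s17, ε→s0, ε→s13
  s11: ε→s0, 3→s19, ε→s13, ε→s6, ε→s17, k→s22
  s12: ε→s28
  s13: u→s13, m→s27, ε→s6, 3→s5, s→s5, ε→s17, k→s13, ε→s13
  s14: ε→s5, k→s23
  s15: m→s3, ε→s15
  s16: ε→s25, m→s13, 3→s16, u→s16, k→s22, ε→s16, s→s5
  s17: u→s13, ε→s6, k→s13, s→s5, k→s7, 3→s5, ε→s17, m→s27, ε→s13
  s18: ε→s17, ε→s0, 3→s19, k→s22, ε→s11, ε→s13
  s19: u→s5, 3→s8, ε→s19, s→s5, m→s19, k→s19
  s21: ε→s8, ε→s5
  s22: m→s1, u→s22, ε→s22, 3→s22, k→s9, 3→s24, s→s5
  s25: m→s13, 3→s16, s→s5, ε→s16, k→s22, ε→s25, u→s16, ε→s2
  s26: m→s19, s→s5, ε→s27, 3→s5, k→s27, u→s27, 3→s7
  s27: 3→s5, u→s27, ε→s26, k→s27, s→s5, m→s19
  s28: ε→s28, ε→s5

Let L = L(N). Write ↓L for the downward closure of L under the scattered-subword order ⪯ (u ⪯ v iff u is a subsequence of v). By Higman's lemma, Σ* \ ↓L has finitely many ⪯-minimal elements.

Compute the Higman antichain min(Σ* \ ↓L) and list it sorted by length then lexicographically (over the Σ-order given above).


Antichain: [s, m3, kk3, mmmu].

|Q|=29, |F|=11, |δ|=126 (51 ε).
min D↑ (7 st, q0=0, F={2}): 0:u→0,m→1,s→2,3→0,k→3 1:u→1,m→4,s→2,3→2,k→1 2:u→2,m→2,s→2,3→2,k→2 3:u→3,m→1,s→2,3→3,k→5 4:u→4,m→6,s→2,3→2,k→4 5:u→5,m→1,s→2,3→2,k→5 6:u→2,m→6,s→2,3→2,k→6 (ε-aug+det+¬).
's': N↓-sim [22, 3] end={s14,s23,s5} rej; 1/1 single-dels accept.
'm3': |S_i|=[22, 14, 4] end={s21,s5,s7,s8} ∉↓L; 2/2 single-dels accept.
'kk3': |S_i|=[22, 18, 15, 5] end={s21,s28,s5,s7,s8} ∉↓L; 3/3 single-dels accept.
'mmmu': |S_i|=[22, 14, 7, 4, 1] end={s5} — reject; 4/4 single-dels accept.
4 obstructions.


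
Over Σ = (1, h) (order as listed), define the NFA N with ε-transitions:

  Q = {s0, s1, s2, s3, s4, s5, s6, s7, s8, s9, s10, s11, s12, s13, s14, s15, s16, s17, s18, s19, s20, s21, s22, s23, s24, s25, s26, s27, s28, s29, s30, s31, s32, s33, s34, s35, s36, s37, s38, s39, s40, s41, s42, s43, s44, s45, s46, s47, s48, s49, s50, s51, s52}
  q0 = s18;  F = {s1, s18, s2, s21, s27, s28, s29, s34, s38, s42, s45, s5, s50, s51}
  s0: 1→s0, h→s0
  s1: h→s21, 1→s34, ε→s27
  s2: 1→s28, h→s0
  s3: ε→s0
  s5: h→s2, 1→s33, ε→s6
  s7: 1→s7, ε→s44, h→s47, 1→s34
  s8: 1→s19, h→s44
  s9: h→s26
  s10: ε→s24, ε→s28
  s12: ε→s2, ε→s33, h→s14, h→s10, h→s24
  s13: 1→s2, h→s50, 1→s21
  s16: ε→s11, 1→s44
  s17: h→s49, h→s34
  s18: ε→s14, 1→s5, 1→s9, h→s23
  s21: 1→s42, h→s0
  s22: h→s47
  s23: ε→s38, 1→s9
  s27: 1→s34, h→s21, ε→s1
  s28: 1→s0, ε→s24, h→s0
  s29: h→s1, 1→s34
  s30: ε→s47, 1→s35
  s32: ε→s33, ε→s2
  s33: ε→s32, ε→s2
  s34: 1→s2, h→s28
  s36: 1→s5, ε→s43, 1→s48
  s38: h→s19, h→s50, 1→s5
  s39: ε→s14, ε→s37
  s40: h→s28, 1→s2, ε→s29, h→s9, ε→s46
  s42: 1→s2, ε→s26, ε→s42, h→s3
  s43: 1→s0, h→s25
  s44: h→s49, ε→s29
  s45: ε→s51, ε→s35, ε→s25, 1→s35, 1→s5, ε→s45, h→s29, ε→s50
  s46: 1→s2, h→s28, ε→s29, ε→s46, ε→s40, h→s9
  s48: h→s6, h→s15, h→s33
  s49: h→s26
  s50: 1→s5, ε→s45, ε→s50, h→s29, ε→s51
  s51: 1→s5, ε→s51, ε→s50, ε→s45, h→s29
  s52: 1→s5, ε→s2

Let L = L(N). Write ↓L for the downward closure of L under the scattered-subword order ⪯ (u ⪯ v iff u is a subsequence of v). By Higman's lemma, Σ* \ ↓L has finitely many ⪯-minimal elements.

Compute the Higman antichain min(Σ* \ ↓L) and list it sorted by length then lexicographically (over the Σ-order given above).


|Q|=53, |F|=14, |δ|=108 (41 ε).
min D↑ (12 st, q0=0, F={6}): 0:1→1,h→2 1:1→3,h→3 2:1→1,h→4 3:1→5,h→6 4:1→1,h→7 5:1→6,h→6 6:1→6,h→6 7:1→8,h→9 8:1→3,h→5 9:1→8,h→10 10:1→11,h→6 11:1→3,h→6.
'11h': N↓-sim [27, 14, 6, 1] end={s0} rej; 3/3 deletions ∈↓L.
'1hh': N↓-sim [27, 14, 6, 1] end={s0} ∉↓L; 3/3 deletions ∈↓L.
'1111': run [27, 14, 6, 3, 1] end={s0} rej; 4/4 deletions ∈↓L.
'1h11': N↓-sim [27, 14, 6, 3, 1] end={s0} ∉↓L; 4/4 del acc.
'hhh1h1': N↓-sim [27, 25, 22, 12, 8, 4, 1] end={s0} rej; 6/6 deletions ∈↓L.
'hhhhhh': run [27, 25, 22, 12, 11, 8, 2] end={s0,s3} rej; 6/6 deletions ∈↓L.
6 words, ⪯-incomp.

A = [11h, 1hh, 1111, 1h11, hhh1h1, hhhhhh].


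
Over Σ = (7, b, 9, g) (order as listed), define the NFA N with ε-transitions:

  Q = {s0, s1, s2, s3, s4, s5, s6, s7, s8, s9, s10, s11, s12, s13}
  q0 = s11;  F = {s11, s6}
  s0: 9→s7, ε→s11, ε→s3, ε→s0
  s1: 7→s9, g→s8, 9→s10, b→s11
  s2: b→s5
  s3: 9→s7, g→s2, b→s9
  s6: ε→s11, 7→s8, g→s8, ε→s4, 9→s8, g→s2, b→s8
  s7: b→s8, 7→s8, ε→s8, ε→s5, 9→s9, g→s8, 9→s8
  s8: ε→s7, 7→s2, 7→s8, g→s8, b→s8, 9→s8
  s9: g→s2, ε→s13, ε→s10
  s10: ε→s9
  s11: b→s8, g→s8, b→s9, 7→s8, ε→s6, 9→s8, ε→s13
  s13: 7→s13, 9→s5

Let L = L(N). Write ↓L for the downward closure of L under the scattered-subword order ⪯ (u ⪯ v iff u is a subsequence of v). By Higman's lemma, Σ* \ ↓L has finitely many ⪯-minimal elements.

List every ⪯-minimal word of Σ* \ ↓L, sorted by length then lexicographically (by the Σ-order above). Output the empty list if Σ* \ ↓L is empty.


A = [7, b, 9, g].

|Q|=14, |F|=2, |δ|=45 (13 ε).
min D↑ (2 st, q0=0, F={1}): 0:7→1,b→1,9→1,g→1 1:7→1,b→1,9→1,g→1 (ε-aug+det+¬).
'7': run [10, 7] end={s10,s13,s2,s5,s7,s8,s9} ∉↓L; 1/1 deletions ∈↓L.
'b': N↓-sim [10, 7] end={s10,s13,s2,s5,s7,s8,s9} ∉↓L; 1/1 del acc.
'9': run [10, 7] end={s10,s13,s2,s5,s7,s8,s9} rej; 1/1 single-dels accept.
'g': run [10, 7] end={s10,s13,s2,s5,s7,s8,s9} ∉↓L; 1/1 del acc.
4 obstructions.


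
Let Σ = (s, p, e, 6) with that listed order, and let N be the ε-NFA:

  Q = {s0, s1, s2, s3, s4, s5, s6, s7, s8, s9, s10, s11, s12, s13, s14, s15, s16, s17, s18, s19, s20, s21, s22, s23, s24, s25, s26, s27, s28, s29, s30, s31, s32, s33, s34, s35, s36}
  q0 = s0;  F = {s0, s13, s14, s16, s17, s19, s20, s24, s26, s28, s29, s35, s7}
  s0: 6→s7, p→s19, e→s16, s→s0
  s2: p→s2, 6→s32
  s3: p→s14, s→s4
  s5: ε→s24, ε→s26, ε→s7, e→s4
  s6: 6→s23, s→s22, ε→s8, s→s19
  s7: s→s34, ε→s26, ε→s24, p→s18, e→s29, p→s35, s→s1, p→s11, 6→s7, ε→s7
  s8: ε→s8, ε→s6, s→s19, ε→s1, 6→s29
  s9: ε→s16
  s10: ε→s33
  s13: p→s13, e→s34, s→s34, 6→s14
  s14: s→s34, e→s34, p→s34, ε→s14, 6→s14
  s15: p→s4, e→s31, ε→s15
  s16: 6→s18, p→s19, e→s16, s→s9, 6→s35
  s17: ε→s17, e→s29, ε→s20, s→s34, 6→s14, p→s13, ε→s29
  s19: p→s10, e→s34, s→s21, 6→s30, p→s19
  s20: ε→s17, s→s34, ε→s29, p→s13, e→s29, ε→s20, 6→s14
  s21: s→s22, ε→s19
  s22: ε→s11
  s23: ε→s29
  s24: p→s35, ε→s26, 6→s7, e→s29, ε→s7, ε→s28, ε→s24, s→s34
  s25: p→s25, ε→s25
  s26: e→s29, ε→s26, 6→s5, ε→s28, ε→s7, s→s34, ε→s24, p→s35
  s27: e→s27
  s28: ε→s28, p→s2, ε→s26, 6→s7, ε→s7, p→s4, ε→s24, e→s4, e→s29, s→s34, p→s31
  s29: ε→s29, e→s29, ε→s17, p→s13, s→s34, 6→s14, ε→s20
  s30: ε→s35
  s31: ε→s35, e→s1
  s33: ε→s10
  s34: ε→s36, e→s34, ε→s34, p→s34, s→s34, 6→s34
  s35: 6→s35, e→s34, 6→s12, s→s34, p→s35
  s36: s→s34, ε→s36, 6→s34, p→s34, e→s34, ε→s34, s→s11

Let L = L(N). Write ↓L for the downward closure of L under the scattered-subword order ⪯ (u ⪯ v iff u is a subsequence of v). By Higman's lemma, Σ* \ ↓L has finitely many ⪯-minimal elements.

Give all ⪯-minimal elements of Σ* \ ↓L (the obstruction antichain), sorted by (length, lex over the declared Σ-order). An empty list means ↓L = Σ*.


min(Σ*\↓L) = [pe, 6s, e6e, 6e6p].

|Q|=37, |F|=13, |δ|=132 (46 ε).
min D↑ (9 st, q0=0, F={4}): 0:s→0,p→1,e→2,6→3 1:s→1,p→1,e→4,6→5 2:s→2,p→1,e→2,6→5 3:s→4,p→5,e→6,6→3 4:s→4,p→4,e→4,6→4 5:s→4,p→5,e→4,6→5 6:s→4,p→7,e→6,6→8 7:s→4,p→7,e→4,6→8 8:s→4,p→4,e→4,6→8.
'pe': |S_i|=[30, 19, 4] end={s1,s11,s34,s36} — reject; 2/2 single-dels accept.
'6s': N↓-sim [30, 22, 4] end={s1,s11,s34,s36} — reject; 2/2 deletions ∈↓L.
'e6e': N↓-sim [30, 21, 8, 3] end={s11,s34,s36} ∉↓L; 3/3 del acc.
'6e6p': |S_i|=[30, 22, 10, 4, 3] end={s11,s34,s36} ∉↓L; 4/4 del acc.
4 minimals (antichain).
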